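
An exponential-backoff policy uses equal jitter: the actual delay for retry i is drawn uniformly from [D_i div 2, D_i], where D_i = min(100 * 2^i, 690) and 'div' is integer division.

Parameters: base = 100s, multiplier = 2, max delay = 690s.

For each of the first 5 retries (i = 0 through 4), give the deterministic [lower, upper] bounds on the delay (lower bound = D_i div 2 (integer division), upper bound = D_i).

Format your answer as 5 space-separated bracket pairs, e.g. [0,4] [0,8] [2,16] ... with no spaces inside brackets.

Answer: [50,100] [100,200] [200,400] [345,690] [345,690]

Derivation:
Computing bounds per retry:
  i=0: D_i=min(100*2^0,690)=100, bounds=[50,100]
  i=1: D_i=min(100*2^1,690)=200, bounds=[100,200]
  i=2: D_i=min(100*2^2,690)=400, bounds=[200,400]
  i=3: D_i=min(100*2^3,690)=690, bounds=[345,690]
  i=4: D_i=min(100*2^4,690)=690, bounds=[345,690]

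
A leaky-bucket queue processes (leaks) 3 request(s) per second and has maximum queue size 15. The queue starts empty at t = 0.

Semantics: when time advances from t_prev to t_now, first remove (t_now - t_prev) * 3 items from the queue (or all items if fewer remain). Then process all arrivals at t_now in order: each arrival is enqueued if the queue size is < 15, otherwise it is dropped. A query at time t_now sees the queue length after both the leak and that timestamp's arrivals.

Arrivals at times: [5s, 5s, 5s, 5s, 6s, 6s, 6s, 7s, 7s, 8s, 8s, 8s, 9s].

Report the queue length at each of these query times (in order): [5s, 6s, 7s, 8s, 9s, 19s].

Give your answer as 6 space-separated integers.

Queue lengths at query times:
  query t=5s: backlog = 4
  query t=6s: backlog = 4
  query t=7s: backlog = 3
  query t=8s: backlog = 3
  query t=9s: backlog = 1
  query t=19s: backlog = 0

Answer: 4 4 3 3 1 0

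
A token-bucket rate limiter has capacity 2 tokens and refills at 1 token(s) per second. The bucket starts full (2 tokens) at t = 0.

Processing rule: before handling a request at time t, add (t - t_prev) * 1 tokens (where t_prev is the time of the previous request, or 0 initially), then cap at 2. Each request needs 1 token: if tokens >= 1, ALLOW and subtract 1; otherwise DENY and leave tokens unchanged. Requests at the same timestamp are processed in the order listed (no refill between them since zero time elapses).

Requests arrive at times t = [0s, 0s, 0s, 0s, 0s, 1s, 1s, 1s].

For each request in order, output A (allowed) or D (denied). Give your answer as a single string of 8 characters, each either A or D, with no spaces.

Answer: AADDDADD

Derivation:
Simulating step by step:
  req#1 t=0s: ALLOW
  req#2 t=0s: ALLOW
  req#3 t=0s: DENY
  req#4 t=0s: DENY
  req#5 t=0s: DENY
  req#6 t=1s: ALLOW
  req#7 t=1s: DENY
  req#8 t=1s: DENY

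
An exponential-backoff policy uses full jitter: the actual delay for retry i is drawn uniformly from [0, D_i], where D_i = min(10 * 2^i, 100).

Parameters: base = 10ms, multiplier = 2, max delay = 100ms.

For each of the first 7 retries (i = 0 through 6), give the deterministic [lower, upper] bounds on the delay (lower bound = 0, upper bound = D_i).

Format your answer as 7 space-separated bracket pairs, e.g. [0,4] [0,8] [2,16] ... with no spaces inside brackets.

Computing bounds per retry:
  i=0: D_i=min(10*2^0,100)=10, bounds=[0,10]
  i=1: D_i=min(10*2^1,100)=20, bounds=[0,20]
  i=2: D_i=min(10*2^2,100)=40, bounds=[0,40]
  i=3: D_i=min(10*2^3,100)=80, bounds=[0,80]
  i=4: D_i=min(10*2^4,100)=100, bounds=[0,100]
  i=5: D_i=min(10*2^5,100)=100, bounds=[0,100]
  i=6: D_i=min(10*2^6,100)=100, bounds=[0,100]

Answer: [0,10] [0,20] [0,40] [0,80] [0,100] [0,100] [0,100]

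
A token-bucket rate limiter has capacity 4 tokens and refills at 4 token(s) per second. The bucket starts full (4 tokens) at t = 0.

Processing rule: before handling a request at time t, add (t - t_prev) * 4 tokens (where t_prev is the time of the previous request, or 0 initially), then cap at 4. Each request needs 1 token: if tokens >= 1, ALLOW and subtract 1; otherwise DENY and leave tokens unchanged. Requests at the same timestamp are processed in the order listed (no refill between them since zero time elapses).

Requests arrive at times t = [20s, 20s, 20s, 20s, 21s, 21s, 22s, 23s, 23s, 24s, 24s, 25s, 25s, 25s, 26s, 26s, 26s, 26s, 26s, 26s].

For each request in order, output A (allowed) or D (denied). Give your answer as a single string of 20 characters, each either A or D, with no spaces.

Answer: AAAAAAAAAAAAAAAAAADD

Derivation:
Simulating step by step:
  req#1 t=20s: ALLOW
  req#2 t=20s: ALLOW
  req#3 t=20s: ALLOW
  req#4 t=20s: ALLOW
  req#5 t=21s: ALLOW
  req#6 t=21s: ALLOW
  req#7 t=22s: ALLOW
  req#8 t=23s: ALLOW
  req#9 t=23s: ALLOW
  req#10 t=24s: ALLOW
  req#11 t=24s: ALLOW
  req#12 t=25s: ALLOW
  req#13 t=25s: ALLOW
  req#14 t=25s: ALLOW
  req#15 t=26s: ALLOW
  req#16 t=26s: ALLOW
  req#17 t=26s: ALLOW
  req#18 t=26s: ALLOW
  req#19 t=26s: DENY
  req#20 t=26s: DENY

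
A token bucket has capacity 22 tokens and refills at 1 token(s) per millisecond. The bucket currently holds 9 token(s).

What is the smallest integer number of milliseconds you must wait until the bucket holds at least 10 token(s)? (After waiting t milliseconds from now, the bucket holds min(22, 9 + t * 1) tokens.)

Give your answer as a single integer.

Answer: 1

Derivation:
Need 9 + t * 1 >= 10, so t >= 1/1.
Smallest integer t = ceil(1/1) = 1.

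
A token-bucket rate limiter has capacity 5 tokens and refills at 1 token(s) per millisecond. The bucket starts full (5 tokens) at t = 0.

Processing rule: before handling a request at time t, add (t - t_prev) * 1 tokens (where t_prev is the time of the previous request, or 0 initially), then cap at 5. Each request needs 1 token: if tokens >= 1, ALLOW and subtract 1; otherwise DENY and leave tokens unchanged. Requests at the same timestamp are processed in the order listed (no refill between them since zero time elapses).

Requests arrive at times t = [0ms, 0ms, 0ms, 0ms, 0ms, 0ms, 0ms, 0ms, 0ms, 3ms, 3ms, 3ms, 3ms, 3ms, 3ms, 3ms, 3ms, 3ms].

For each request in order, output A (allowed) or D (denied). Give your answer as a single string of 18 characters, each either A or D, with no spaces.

Answer: AAAAADDDDAAADDDDDD

Derivation:
Simulating step by step:
  req#1 t=0ms: ALLOW
  req#2 t=0ms: ALLOW
  req#3 t=0ms: ALLOW
  req#4 t=0ms: ALLOW
  req#5 t=0ms: ALLOW
  req#6 t=0ms: DENY
  req#7 t=0ms: DENY
  req#8 t=0ms: DENY
  req#9 t=0ms: DENY
  req#10 t=3ms: ALLOW
  req#11 t=3ms: ALLOW
  req#12 t=3ms: ALLOW
  req#13 t=3ms: DENY
  req#14 t=3ms: DENY
  req#15 t=3ms: DENY
  req#16 t=3ms: DENY
  req#17 t=3ms: DENY
  req#18 t=3ms: DENY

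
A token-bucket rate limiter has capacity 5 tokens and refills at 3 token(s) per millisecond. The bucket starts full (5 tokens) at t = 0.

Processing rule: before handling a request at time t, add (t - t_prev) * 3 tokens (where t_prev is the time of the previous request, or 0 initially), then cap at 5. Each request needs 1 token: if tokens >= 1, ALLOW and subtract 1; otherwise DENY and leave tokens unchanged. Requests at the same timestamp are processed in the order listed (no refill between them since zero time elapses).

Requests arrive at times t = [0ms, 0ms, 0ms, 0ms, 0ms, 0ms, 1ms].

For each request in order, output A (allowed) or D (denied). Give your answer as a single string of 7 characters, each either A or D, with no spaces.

Simulating step by step:
  req#1 t=0ms: ALLOW
  req#2 t=0ms: ALLOW
  req#3 t=0ms: ALLOW
  req#4 t=0ms: ALLOW
  req#5 t=0ms: ALLOW
  req#6 t=0ms: DENY
  req#7 t=1ms: ALLOW

Answer: AAAAADA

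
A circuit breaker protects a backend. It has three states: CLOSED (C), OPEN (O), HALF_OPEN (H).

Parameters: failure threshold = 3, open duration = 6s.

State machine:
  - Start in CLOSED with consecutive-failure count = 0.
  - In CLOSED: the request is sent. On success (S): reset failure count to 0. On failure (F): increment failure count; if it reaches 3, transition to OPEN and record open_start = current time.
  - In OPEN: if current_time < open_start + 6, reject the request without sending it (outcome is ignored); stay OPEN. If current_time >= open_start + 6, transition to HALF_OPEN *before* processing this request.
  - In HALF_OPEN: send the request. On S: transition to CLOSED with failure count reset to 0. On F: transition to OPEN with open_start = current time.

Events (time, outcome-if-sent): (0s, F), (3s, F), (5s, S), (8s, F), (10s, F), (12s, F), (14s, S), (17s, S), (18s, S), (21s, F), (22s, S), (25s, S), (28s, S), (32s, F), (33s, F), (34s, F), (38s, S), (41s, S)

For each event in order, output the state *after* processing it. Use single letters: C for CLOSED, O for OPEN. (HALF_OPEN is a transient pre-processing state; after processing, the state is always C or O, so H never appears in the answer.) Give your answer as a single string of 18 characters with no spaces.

Answer: CCCCCOOOCCCCCCCOOC

Derivation:
State after each event:
  event#1 t=0s outcome=F: state=CLOSED
  event#2 t=3s outcome=F: state=CLOSED
  event#3 t=5s outcome=S: state=CLOSED
  event#4 t=8s outcome=F: state=CLOSED
  event#5 t=10s outcome=F: state=CLOSED
  event#6 t=12s outcome=F: state=OPEN
  event#7 t=14s outcome=S: state=OPEN
  event#8 t=17s outcome=S: state=OPEN
  event#9 t=18s outcome=S: state=CLOSED
  event#10 t=21s outcome=F: state=CLOSED
  event#11 t=22s outcome=S: state=CLOSED
  event#12 t=25s outcome=S: state=CLOSED
  event#13 t=28s outcome=S: state=CLOSED
  event#14 t=32s outcome=F: state=CLOSED
  event#15 t=33s outcome=F: state=CLOSED
  event#16 t=34s outcome=F: state=OPEN
  event#17 t=38s outcome=S: state=OPEN
  event#18 t=41s outcome=S: state=CLOSED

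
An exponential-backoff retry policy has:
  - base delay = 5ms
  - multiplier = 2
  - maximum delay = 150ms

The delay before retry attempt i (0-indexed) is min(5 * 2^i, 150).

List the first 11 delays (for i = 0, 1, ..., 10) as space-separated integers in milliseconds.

Computing each delay:
  i=0: min(5*2^0, 150) = 5
  i=1: min(5*2^1, 150) = 10
  i=2: min(5*2^2, 150) = 20
  i=3: min(5*2^3, 150) = 40
  i=4: min(5*2^4, 150) = 80
  i=5: min(5*2^5, 150) = 150
  i=6: min(5*2^6, 150) = 150
  i=7: min(5*2^7, 150) = 150
  i=8: min(5*2^8, 150) = 150
  i=9: min(5*2^9, 150) = 150
  i=10: min(5*2^10, 150) = 150

Answer: 5 10 20 40 80 150 150 150 150 150 150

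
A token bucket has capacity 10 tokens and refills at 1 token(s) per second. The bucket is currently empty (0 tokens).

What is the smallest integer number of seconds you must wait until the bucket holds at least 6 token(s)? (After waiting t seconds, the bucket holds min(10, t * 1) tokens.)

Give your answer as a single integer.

Need t * 1 >= 6, so t >= 6/1.
Smallest integer t = ceil(6/1) = 6.

Answer: 6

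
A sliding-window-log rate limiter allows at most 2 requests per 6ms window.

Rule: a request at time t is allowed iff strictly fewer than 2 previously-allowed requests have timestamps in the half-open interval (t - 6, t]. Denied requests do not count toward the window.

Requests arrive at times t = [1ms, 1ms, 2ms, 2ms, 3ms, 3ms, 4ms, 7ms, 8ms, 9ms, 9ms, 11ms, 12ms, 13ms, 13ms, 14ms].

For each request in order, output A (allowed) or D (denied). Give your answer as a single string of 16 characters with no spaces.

Tracking allowed requests in the window:
  req#1 t=1ms: ALLOW
  req#2 t=1ms: ALLOW
  req#3 t=2ms: DENY
  req#4 t=2ms: DENY
  req#5 t=3ms: DENY
  req#6 t=3ms: DENY
  req#7 t=4ms: DENY
  req#8 t=7ms: ALLOW
  req#9 t=8ms: ALLOW
  req#10 t=9ms: DENY
  req#11 t=9ms: DENY
  req#12 t=11ms: DENY
  req#13 t=12ms: DENY
  req#14 t=13ms: ALLOW
  req#15 t=13ms: DENY
  req#16 t=14ms: ALLOW

Answer: AADDDDDAADDDDADA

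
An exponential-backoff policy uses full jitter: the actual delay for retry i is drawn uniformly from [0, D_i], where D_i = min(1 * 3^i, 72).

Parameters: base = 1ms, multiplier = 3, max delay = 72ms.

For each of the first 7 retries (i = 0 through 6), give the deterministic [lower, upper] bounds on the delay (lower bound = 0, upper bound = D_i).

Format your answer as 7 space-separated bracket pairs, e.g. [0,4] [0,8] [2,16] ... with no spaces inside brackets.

Computing bounds per retry:
  i=0: D_i=min(1*3^0,72)=1, bounds=[0,1]
  i=1: D_i=min(1*3^1,72)=3, bounds=[0,3]
  i=2: D_i=min(1*3^2,72)=9, bounds=[0,9]
  i=3: D_i=min(1*3^3,72)=27, bounds=[0,27]
  i=4: D_i=min(1*3^4,72)=72, bounds=[0,72]
  i=5: D_i=min(1*3^5,72)=72, bounds=[0,72]
  i=6: D_i=min(1*3^6,72)=72, bounds=[0,72]

Answer: [0,1] [0,3] [0,9] [0,27] [0,72] [0,72] [0,72]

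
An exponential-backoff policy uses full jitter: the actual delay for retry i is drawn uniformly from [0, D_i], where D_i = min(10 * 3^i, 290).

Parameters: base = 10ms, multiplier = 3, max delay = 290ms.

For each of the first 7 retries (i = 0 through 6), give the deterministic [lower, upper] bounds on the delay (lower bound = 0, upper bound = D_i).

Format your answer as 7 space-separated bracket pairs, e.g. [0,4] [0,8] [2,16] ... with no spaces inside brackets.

Computing bounds per retry:
  i=0: D_i=min(10*3^0,290)=10, bounds=[0,10]
  i=1: D_i=min(10*3^1,290)=30, bounds=[0,30]
  i=2: D_i=min(10*3^2,290)=90, bounds=[0,90]
  i=3: D_i=min(10*3^3,290)=270, bounds=[0,270]
  i=4: D_i=min(10*3^4,290)=290, bounds=[0,290]
  i=5: D_i=min(10*3^5,290)=290, bounds=[0,290]
  i=6: D_i=min(10*3^6,290)=290, bounds=[0,290]

Answer: [0,10] [0,30] [0,90] [0,270] [0,290] [0,290] [0,290]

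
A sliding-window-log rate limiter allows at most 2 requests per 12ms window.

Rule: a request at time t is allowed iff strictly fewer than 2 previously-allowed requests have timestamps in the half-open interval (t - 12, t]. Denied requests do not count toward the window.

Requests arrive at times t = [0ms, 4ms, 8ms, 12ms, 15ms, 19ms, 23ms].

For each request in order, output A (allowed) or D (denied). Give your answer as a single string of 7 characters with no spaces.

Answer: AADADAD

Derivation:
Tracking allowed requests in the window:
  req#1 t=0ms: ALLOW
  req#2 t=4ms: ALLOW
  req#3 t=8ms: DENY
  req#4 t=12ms: ALLOW
  req#5 t=15ms: DENY
  req#6 t=19ms: ALLOW
  req#7 t=23ms: DENY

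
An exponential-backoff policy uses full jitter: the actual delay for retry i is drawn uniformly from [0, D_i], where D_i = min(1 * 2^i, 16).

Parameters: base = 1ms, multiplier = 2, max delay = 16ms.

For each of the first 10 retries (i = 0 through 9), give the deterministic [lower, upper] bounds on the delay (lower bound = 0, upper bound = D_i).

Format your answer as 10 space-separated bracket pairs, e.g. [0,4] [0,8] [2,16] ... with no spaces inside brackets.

Computing bounds per retry:
  i=0: D_i=min(1*2^0,16)=1, bounds=[0,1]
  i=1: D_i=min(1*2^1,16)=2, bounds=[0,2]
  i=2: D_i=min(1*2^2,16)=4, bounds=[0,4]
  i=3: D_i=min(1*2^3,16)=8, bounds=[0,8]
  i=4: D_i=min(1*2^4,16)=16, bounds=[0,16]
  i=5: D_i=min(1*2^5,16)=16, bounds=[0,16]
  i=6: D_i=min(1*2^6,16)=16, bounds=[0,16]
  i=7: D_i=min(1*2^7,16)=16, bounds=[0,16]
  i=8: D_i=min(1*2^8,16)=16, bounds=[0,16]
  i=9: D_i=min(1*2^9,16)=16, bounds=[0,16]

Answer: [0,1] [0,2] [0,4] [0,8] [0,16] [0,16] [0,16] [0,16] [0,16] [0,16]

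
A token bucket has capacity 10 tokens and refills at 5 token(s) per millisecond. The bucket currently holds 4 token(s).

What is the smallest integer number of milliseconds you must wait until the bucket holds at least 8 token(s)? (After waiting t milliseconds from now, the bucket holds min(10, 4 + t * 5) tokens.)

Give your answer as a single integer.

Answer: 1

Derivation:
Need 4 + t * 5 >= 8, so t >= 4/5.
Smallest integer t = ceil(4/5) = 1.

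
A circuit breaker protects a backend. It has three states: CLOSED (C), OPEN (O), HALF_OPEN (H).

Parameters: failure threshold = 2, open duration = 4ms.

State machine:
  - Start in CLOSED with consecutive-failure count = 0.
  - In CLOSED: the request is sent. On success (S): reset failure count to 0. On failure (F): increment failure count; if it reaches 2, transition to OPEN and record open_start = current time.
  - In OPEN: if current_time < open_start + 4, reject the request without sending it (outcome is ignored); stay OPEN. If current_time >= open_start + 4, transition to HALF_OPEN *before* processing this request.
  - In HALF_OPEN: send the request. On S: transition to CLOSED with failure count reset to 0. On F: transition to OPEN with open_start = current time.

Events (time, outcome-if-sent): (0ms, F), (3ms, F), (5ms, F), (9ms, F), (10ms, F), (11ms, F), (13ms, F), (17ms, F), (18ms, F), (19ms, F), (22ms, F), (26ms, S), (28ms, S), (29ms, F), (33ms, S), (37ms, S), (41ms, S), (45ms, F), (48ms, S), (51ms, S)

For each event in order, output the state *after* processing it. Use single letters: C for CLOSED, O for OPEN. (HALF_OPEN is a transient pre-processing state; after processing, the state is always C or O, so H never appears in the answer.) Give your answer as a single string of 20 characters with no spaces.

Answer: COOOOOOOOOOCCCCCCCCC

Derivation:
State after each event:
  event#1 t=0ms outcome=F: state=CLOSED
  event#2 t=3ms outcome=F: state=OPEN
  event#3 t=5ms outcome=F: state=OPEN
  event#4 t=9ms outcome=F: state=OPEN
  event#5 t=10ms outcome=F: state=OPEN
  event#6 t=11ms outcome=F: state=OPEN
  event#7 t=13ms outcome=F: state=OPEN
  event#8 t=17ms outcome=F: state=OPEN
  event#9 t=18ms outcome=F: state=OPEN
  event#10 t=19ms outcome=F: state=OPEN
  event#11 t=22ms outcome=F: state=OPEN
  event#12 t=26ms outcome=S: state=CLOSED
  event#13 t=28ms outcome=S: state=CLOSED
  event#14 t=29ms outcome=F: state=CLOSED
  event#15 t=33ms outcome=S: state=CLOSED
  event#16 t=37ms outcome=S: state=CLOSED
  event#17 t=41ms outcome=S: state=CLOSED
  event#18 t=45ms outcome=F: state=CLOSED
  event#19 t=48ms outcome=S: state=CLOSED
  event#20 t=51ms outcome=S: state=CLOSED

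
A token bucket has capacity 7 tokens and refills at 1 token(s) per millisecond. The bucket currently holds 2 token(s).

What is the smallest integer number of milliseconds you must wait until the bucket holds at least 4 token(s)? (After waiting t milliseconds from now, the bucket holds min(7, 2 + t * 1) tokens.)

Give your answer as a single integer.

Need 2 + t * 1 >= 4, so t >= 2/1.
Smallest integer t = ceil(2/1) = 2.

Answer: 2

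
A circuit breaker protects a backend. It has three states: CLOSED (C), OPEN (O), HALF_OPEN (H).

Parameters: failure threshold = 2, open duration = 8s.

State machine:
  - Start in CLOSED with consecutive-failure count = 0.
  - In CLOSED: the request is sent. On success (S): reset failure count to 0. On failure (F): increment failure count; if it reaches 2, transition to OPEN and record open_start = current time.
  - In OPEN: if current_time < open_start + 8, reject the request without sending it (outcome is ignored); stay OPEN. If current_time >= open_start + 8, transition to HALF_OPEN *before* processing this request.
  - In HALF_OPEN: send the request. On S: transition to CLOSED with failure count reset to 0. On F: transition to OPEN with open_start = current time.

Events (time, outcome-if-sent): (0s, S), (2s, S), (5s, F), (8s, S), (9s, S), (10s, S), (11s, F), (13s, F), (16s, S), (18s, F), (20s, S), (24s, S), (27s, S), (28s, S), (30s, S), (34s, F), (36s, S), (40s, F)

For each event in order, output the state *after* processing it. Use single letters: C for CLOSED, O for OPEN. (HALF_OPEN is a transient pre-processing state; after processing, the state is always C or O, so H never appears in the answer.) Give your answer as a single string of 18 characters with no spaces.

State after each event:
  event#1 t=0s outcome=S: state=CLOSED
  event#2 t=2s outcome=S: state=CLOSED
  event#3 t=5s outcome=F: state=CLOSED
  event#4 t=8s outcome=S: state=CLOSED
  event#5 t=9s outcome=S: state=CLOSED
  event#6 t=10s outcome=S: state=CLOSED
  event#7 t=11s outcome=F: state=CLOSED
  event#8 t=13s outcome=F: state=OPEN
  event#9 t=16s outcome=S: state=OPEN
  event#10 t=18s outcome=F: state=OPEN
  event#11 t=20s outcome=S: state=OPEN
  event#12 t=24s outcome=S: state=CLOSED
  event#13 t=27s outcome=S: state=CLOSED
  event#14 t=28s outcome=S: state=CLOSED
  event#15 t=30s outcome=S: state=CLOSED
  event#16 t=34s outcome=F: state=CLOSED
  event#17 t=36s outcome=S: state=CLOSED
  event#18 t=40s outcome=F: state=CLOSED

Answer: CCCCCCCOOOOCCCCCCC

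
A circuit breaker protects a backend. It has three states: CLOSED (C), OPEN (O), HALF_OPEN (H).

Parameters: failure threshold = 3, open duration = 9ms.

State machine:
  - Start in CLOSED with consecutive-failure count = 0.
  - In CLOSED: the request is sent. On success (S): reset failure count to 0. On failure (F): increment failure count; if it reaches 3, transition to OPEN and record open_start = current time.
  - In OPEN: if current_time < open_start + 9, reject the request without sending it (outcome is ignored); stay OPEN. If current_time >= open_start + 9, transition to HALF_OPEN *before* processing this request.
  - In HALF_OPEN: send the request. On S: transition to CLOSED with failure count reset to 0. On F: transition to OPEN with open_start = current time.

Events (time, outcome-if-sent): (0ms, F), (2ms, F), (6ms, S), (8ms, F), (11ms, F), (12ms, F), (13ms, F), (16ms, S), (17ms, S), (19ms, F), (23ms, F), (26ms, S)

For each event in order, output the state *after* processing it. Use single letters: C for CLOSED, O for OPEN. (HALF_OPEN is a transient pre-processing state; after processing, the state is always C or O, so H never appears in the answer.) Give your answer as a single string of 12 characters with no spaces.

Answer: CCCCCOOOOOOO

Derivation:
State after each event:
  event#1 t=0ms outcome=F: state=CLOSED
  event#2 t=2ms outcome=F: state=CLOSED
  event#3 t=6ms outcome=S: state=CLOSED
  event#4 t=8ms outcome=F: state=CLOSED
  event#5 t=11ms outcome=F: state=CLOSED
  event#6 t=12ms outcome=F: state=OPEN
  event#7 t=13ms outcome=F: state=OPEN
  event#8 t=16ms outcome=S: state=OPEN
  event#9 t=17ms outcome=S: state=OPEN
  event#10 t=19ms outcome=F: state=OPEN
  event#11 t=23ms outcome=F: state=OPEN
  event#12 t=26ms outcome=S: state=OPEN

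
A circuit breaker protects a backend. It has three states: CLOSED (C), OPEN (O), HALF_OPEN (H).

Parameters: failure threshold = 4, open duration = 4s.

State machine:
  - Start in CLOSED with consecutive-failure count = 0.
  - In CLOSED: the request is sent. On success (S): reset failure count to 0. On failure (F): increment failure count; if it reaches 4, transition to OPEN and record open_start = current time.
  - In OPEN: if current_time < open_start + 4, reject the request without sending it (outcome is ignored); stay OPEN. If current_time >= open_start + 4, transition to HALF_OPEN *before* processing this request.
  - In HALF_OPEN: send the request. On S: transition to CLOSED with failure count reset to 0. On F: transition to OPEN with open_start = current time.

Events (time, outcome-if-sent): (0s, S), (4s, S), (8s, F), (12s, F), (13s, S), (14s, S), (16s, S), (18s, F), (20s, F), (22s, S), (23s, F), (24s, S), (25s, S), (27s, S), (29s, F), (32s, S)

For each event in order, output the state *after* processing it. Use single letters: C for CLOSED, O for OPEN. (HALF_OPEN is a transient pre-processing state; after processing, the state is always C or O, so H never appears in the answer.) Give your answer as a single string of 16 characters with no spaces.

Answer: CCCCCCCCCCCCCCCC

Derivation:
State after each event:
  event#1 t=0s outcome=S: state=CLOSED
  event#2 t=4s outcome=S: state=CLOSED
  event#3 t=8s outcome=F: state=CLOSED
  event#4 t=12s outcome=F: state=CLOSED
  event#5 t=13s outcome=S: state=CLOSED
  event#6 t=14s outcome=S: state=CLOSED
  event#7 t=16s outcome=S: state=CLOSED
  event#8 t=18s outcome=F: state=CLOSED
  event#9 t=20s outcome=F: state=CLOSED
  event#10 t=22s outcome=S: state=CLOSED
  event#11 t=23s outcome=F: state=CLOSED
  event#12 t=24s outcome=S: state=CLOSED
  event#13 t=25s outcome=S: state=CLOSED
  event#14 t=27s outcome=S: state=CLOSED
  event#15 t=29s outcome=F: state=CLOSED
  event#16 t=32s outcome=S: state=CLOSED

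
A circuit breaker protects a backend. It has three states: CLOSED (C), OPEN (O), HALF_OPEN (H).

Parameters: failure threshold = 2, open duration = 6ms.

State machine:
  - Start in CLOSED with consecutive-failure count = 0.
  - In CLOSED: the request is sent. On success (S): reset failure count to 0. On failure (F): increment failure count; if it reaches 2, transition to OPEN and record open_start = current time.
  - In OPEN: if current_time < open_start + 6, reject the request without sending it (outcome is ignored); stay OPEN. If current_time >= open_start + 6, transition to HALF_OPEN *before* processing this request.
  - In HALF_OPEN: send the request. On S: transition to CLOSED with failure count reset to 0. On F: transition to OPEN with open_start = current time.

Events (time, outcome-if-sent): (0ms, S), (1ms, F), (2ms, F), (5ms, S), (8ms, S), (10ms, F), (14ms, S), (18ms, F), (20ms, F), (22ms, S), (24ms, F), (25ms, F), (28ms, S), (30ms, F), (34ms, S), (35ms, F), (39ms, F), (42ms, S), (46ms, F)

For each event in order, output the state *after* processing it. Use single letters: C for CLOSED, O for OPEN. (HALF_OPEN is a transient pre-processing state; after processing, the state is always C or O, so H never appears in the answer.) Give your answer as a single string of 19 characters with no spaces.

Answer: CCOOCCCCOOOOCCCCOOO

Derivation:
State after each event:
  event#1 t=0ms outcome=S: state=CLOSED
  event#2 t=1ms outcome=F: state=CLOSED
  event#3 t=2ms outcome=F: state=OPEN
  event#4 t=5ms outcome=S: state=OPEN
  event#5 t=8ms outcome=S: state=CLOSED
  event#6 t=10ms outcome=F: state=CLOSED
  event#7 t=14ms outcome=S: state=CLOSED
  event#8 t=18ms outcome=F: state=CLOSED
  event#9 t=20ms outcome=F: state=OPEN
  event#10 t=22ms outcome=S: state=OPEN
  event#11 t=24ms outcome=F: state=OPEN
  event#12 t=25ms outcome=F: state=OPEN
  event#13 t=28ms outcome=S: state=CLOSED
  event#14 t=30ms outcome=F: state=CLOSED
  event#15 t=34ms outcome=S: state=CLOSED
  event#16 t=35ms outcome=F: state=CLOSED
  event#17 t=39ms outcome=F: state=OPEN
  event#18 t=42ms outcome=S: state=OPEN
  event#19 t=46ms outcome=F: state=OPEN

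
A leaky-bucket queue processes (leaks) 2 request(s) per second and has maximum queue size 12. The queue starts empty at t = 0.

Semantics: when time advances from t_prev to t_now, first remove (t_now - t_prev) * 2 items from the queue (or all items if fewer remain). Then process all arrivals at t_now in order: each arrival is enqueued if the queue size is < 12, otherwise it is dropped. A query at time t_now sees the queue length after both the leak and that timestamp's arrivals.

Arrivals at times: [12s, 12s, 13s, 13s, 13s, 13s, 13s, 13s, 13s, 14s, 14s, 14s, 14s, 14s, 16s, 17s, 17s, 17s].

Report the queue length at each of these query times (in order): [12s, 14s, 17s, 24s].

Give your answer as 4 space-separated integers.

Answer: 2 10 8 0

Derivation:
Queue lengths at query times:
  query t=12s: backlog = 2
  query t=14s: backlog = 10
  query t=17s: backlog = 8
  query t=24s: backlog = 0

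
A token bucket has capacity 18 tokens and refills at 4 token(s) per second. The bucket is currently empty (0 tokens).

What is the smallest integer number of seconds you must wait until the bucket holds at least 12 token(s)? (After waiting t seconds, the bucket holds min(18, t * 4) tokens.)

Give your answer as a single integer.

Answer: 3

Derivation:
Need t * 4 >= 12, so t >= 12/4.
Smallest integer t = ceil(12/4) = 3.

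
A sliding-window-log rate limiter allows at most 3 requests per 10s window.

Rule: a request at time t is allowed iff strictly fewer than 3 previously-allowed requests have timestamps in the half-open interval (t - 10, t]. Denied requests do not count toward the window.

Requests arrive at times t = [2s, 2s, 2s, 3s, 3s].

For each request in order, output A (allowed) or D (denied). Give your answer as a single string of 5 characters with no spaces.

Answer: AAADD

Derivation:
Tracking allowed requests in the window:
  req#1 t=2s: ALLOW
  req#2 t=2s: ALLOW
  req#3 t=2s: ALLOW
  req#4 t=3s: DENY
  req#5 t=3s: DENY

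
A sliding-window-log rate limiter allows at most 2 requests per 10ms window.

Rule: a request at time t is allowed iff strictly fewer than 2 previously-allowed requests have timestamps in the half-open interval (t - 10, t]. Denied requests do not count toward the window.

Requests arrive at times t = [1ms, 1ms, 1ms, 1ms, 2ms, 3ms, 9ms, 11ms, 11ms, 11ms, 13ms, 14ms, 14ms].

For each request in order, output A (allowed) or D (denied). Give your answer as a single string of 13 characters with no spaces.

Answer: AADDDDDAADDDD

Derivation:
Tracking allowed requests in the window:
  req#1 t=1ms: ALLOW
  req#2 t=1ms: ALLOW
  req#3 t=1ms: DENY
  req#4 t=1ms: DENY
  req#5 t=2ms: DENY
  req#6 t=3ms: DENY
  req#7 t=9ms: DENY
  req#8 t=11ms: ALLOW
  req#9 t=11ms: ALLOW
  req#10 t=11ms: DENY
  req#11 t=13ms: DENY
  req#12 t=14ms: DENY
  req#13 t=14ms: DENY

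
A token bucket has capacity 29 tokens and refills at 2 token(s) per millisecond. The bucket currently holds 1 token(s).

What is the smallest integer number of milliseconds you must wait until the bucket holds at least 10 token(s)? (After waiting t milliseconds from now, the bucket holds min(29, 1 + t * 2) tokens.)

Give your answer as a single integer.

Answer: 5

Derivation:
Need 1 + t * 2 >= 10, so t >= 9/2.
Smallest integer t = ceil(9/2) = 5.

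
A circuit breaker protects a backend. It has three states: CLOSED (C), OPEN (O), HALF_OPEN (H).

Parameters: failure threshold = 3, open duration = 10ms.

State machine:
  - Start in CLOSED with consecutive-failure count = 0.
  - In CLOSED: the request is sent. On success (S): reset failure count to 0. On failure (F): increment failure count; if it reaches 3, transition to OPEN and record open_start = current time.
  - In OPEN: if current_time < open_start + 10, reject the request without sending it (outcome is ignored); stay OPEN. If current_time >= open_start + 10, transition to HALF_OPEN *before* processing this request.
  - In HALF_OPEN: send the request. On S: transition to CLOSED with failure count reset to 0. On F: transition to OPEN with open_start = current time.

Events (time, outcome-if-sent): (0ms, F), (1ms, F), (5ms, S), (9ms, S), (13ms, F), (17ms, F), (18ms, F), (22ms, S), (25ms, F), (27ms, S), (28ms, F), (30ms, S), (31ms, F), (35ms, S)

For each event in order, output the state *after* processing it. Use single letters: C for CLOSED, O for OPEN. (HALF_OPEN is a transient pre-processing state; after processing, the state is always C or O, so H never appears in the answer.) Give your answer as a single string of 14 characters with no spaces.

State after each event:
  event#1 t=0ms outcome=F: state=CLOSED
  event#2 t=1ms outcome=F: state=CLOSED
  event#3 t=5ms outcome=S: state=CLOSED
  event#4 t=9ms outcome=S: state=CLOSED
  event#5 t=13ms outcome=F: state=CLOSED
  event#6 t=17ms outcome=F: state=CLOSED
  event#7 t=18ms outcome=F: state=OPEN
  event#8 t=22ms outcome=S: state=OPEN
  event#9 t=25ms outcome=F: state=OPEN
  event#10 t=27ms outcome=S: state=OPEN
  event#11 t=28ms outcome=F: state=OPEN
  event#12 t=30ms outcome=S: state=OPEN
  event#13 t=31ms outcome=F: state=OPEN
  event#14 t=35ms outcome=S: state=OPEN

Answer: CCCCCCOOOOOOOO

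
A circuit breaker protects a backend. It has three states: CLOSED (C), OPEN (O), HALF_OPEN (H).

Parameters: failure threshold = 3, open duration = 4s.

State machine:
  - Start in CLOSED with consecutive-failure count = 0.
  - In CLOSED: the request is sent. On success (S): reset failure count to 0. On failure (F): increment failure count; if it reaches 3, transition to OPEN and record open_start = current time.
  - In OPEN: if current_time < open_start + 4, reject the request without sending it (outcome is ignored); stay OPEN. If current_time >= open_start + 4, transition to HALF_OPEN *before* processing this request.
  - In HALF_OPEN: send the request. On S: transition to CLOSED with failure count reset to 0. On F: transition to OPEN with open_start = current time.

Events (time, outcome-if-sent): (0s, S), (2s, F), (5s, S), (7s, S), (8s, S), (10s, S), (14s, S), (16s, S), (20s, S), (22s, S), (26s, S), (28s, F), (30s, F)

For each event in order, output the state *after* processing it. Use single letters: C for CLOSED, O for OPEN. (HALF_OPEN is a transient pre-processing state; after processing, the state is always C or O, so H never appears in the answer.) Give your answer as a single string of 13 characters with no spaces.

State after each event:
  event#1 t=0s outcome=S: state=CLOSED
  event#2 t=2s outcome=F: state=CLOSED
  event#3 t=5s outcome=S: state=CLOSED
  event#4 t=7s outcome=S: state=CLOSED
  event#5 t=8s outcome=S: state=CLOSED
  event#6 t=10s outcome=S: state=CLOSED
  event#7 t=14s outcome=S: state=CLOSED
  event#8 t=16s outcome=S: state=CLOSED
  event#9 t=20s outcome=S: state=CLOSED
  event#10 t=22s outcome=S: state=CLOSED
  event#11 t=26s outcome=S: state=CLOSED
  event#12 t=28s outcome=F: state=CLOSED
  event#13 t=30s outcome=F: state=CLOSED

Answer: CCCCCCCCCCCCC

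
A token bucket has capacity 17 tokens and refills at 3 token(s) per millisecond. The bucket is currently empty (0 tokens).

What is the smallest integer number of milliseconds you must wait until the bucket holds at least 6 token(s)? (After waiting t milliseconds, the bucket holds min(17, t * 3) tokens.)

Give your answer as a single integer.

Need t * 3 >= 6, so t >= 6/3.
Smallest integer t = ceil(6/3) = 2.

Answer: 2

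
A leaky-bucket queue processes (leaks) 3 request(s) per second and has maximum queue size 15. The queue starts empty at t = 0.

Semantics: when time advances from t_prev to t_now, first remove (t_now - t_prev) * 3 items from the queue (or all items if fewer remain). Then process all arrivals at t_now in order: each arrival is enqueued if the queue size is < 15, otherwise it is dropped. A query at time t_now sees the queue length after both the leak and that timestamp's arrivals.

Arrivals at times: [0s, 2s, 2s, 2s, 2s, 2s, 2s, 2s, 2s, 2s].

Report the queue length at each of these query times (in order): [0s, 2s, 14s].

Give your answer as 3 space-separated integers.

Queue lengths at query times:
  query t=0s: backlog = 1
  query t=2s: backlog = 9
  query t=14s: backlog = 0

Answer: 1 9 0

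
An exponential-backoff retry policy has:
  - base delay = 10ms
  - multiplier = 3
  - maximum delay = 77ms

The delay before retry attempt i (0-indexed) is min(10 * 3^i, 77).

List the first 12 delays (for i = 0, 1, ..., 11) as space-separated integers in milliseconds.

Answer: 10 30 77 77 77 77 77 77 77 77 77 77

Derivation:
Computing each delay:
  i=0: min(10*3^0, 77) = 10
  i=1: min(10*3^1, 77) = 30
  i=2: min(10*3^2, 77) = 77
  i=3: min(10*3^3, 77) = 77
  i=4: min(10*3^4, 77) = 77
  i=5: min(10*3^5, 77) = 77
  i=6: min(10*3^6, 77) = 77
  i=7: min(10*3^7, 77) = 77
  i=8: min(10*3^8, 77) = 77
  i=9: min(10*3^9, 77) = 77
  i=10: min(10*3^10, 77) = 77
  i=11: min(10*3^11, 77) = 77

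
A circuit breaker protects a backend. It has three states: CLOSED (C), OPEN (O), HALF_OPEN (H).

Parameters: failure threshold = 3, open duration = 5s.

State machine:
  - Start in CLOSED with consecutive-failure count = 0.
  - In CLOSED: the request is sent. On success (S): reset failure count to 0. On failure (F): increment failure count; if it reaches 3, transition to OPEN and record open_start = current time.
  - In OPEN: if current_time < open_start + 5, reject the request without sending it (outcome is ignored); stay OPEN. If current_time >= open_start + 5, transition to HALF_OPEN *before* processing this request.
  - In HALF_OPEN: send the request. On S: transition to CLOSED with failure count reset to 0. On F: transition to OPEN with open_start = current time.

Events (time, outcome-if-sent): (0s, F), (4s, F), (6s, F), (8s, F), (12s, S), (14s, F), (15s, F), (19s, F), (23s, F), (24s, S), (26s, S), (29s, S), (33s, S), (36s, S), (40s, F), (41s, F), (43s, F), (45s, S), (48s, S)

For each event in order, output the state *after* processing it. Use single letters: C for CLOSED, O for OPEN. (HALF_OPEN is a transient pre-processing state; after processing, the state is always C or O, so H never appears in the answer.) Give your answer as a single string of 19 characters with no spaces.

Answer: CCOOCCCOOCCCCCCCOOC

Derivation:
State after each event:
  event#1 t=0s outcome=F: state=CLOSED
  event#2 t=4s outcome=F: state=CLOSED
  event#3 t=6s outcome=F: state=OPEN
  event#4 t=8s outcome=F: state=OPEN
  event#5 t=12s outcome=S: state=CLOSED
  event#6 t=14s outcome=F: state=CLOSED
  event#7 t=15s outcome=F: state=CLOSED
  event#8 t=19s outcome=F: state=OPEN
  event#9 t=23s outcome=F: state=OPEN
  event#10 t=24s outcome=S: state=CLOSED
  event#11 t=26s outcome=S: state=CLOSED
  event#12 t=29s outcome=S: state=CLOSED
  event#13 t=33s outcome=S: state=CLOSED
  event#14 t=36s outcome=S: state=CLOSED
  event#15 t=40s outcome=F: state=CLOSED
  event#16 t=41s outcome=F: state=CLOSED
  event#17 t=43s outcome=F: state=OPEN
  event#18 t=45s outcome=S: state=OPEN
  event#19 t=48s outcome=S: state=CLOSED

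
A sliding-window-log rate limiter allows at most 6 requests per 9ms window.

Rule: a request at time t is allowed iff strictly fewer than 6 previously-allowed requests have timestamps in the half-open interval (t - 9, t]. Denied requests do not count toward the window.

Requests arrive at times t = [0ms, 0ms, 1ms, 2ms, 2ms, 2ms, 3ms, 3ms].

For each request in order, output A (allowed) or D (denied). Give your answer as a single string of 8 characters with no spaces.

Answer: AAAAAADD

Derivation:
Tracking allowed requests in the window:
  req#1 t=0ms: ALLOW
  req#2 t=0ms: ALLOW
  req#3 t=1ms: ALLOW
  req#4 t=2ms: ALLOW
  req#5 t=2ms: ALLOW
  req#6 t=2ms: ALLOW
  req#7 t=3ms: DENY
  req#8 t=3ms: DENY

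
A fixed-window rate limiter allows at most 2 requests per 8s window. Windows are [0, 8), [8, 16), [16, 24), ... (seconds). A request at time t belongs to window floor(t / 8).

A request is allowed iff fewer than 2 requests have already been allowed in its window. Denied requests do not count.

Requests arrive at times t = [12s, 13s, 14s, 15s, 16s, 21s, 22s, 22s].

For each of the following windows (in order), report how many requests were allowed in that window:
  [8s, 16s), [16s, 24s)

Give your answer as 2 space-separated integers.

Answer: 2 2

Derivation:
Processing requests:
  req#1 t=12s (window 1): ALLOW
  req#2 t=13s (window 1): ALLOW
  req#3 t=14s (window 1): DENY
  req#4 t=15s (window 1): DENY
  req#5 t=16s (window 2): ALLOW
  req#6 t=21s (window 2): ALLOW
  req#7 t=22s (window 2): DENY
  req#8 t=22s (window 2): DENY

Allowed counts by window: 2 2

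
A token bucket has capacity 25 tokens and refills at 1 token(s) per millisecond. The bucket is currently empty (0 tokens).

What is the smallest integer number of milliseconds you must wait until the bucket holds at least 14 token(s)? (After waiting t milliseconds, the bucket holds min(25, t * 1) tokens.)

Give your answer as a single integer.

Answer: 14

Derivation:
Need t * 1 >= 14, so t >= 14/1.
Smallest integer t = ceil(14/1) = 14.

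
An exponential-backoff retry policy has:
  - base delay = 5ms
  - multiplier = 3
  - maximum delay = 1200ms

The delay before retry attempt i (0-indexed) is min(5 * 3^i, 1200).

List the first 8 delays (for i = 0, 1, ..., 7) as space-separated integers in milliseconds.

Answer: 5 15 45 135 405 1200 1200 1200

Derivation:
Computing each delay:
  i=0: min(5*3^0, 1200) = 5
  i=1: min(5*3^1, 1200) = 15
  i=2: min(5*3^2, 1200) = 45
  i=3: min(5*3^3, 1200) = 135
  i=4: min(5*3^4, 1200) = 405
  i=5: min(5*3^5, 1200) = 1200
  i=6: min(5*3^6, 1200) = 1200
  i=7: min(5*3^7, 1200) = 1200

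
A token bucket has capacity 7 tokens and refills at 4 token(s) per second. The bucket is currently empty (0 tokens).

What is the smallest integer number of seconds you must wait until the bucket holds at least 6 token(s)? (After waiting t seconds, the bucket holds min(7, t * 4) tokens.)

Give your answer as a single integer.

Need t * 4 >= 6, so t >= 6/4.
Smallest integer t = ceil(6/4) = 2.

Answer: 2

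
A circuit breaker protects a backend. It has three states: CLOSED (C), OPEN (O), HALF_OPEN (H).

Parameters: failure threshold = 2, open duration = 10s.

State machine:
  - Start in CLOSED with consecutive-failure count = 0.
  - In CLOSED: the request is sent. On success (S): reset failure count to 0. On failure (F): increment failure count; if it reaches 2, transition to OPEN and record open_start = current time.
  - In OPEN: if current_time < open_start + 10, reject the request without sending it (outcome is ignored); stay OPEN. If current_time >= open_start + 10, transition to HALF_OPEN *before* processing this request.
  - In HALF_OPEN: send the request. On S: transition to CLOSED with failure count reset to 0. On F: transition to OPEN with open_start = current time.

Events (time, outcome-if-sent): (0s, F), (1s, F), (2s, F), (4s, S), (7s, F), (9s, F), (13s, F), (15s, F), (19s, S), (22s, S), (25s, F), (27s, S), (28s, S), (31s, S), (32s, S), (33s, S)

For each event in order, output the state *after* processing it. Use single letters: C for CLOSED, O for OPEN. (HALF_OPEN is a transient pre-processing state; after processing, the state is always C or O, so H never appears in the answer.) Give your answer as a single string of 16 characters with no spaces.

Answer: COOOOOOOOOOOOOOO

Derivation:
State after each event:
  event#1 t=0s outcome=F: state=CLOSED
  event#2 t=1s outcome=F: state=OPEN
  event#3 t=2s outcome=F: state=OPEN
  event#4 t=4s outcome=S: state=OPEN
  event#5 t=7s outcome=F: state=OPEN
  event#6 t=9s outcome=F: state=OPEN
  event#7 t=13s outcome=F: state=OPEN
  event#8 t=15s outcome=F: state=OPEN
  event#9 t=19s outcome=S: state=OPEN
  event#10 t=22s outcome=S: state=OPEN
  event#11 t=25s outcome=F: state=OPEN
  event#12 t=27s outcome=S: state=OPEN
  event#13 t=28s outcome=S: state=OPEN
  event#14 t=31s outcome=S: state=OPEN
  event#15 t=32s outcome=S: state=OPEN
  event#16 t=33s outcome=S: state=OPEN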